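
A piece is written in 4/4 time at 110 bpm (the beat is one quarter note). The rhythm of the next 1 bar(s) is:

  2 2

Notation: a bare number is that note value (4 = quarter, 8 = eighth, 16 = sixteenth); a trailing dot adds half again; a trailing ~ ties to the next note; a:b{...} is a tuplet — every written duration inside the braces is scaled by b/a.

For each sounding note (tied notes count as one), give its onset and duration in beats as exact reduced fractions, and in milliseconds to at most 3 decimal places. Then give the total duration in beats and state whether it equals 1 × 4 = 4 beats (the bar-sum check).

1) 0.0ms=0b +1090.909ms=2b
2) 1090.909ms=2b +1090.909ms=2b
Σ=4b of 4 (110bpm 4/4) — PASS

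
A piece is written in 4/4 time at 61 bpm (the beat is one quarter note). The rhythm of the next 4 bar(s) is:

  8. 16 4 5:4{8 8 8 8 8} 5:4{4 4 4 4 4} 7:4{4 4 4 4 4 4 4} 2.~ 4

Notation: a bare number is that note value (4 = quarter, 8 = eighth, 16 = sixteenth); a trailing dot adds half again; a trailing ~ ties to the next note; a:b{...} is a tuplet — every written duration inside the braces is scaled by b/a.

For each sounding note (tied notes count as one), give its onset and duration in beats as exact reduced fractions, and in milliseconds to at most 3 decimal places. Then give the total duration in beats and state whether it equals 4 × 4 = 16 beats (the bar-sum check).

1) 0.0ms=0b +737.705ms=3/4b
2) 737.705ms=3/4b +245.902ms=1/4b
3) 983.607ms=1b +983.607ms=1b
4) 1967.213ms=2b +393.443ms=2/5b
5) 2360.656ms=12/5b +393.443ms=2/5b
6) 2754.098ms=14/5b +393.443ms=2/5b
7) 3147.541ms=16/5b +393.443ms=2/5b
8) 3540.984ms=18/5b +393.443ms=2/5b
9) 3934.426ms=4b +786.885ms=4/5b
10) 4721.311ms=24/5b +786.885ms=4/5b
11) 5508.197ms=28/5b +786.885ms=4/5b
12) 6295.082ms=32/5b +786.885ms=4/5b
13) 7081.967ms=36/5b +786.885ms=4/5b
14) 7868.852ms=8b +562.061ms=4/7b
15) 8430.913ms=60/7b +562.061ms=4/7b
16) 8992.974ms=64/7b +562.061ms=4/7b
17) 9555.035ms=68/7b +562.061ms=4/7b
18) 10117.096ms=72/7b +562.061ms=4/7b
19) 10679.157ms=76/7b +562.061ms=4/7b
20) 11241.218ms=80/7b +562.061ms=4/7b
21) 11803.279ms=12b +3934.426ms=4b
Σ=16b of 16 (61bpm 4/4) — PASS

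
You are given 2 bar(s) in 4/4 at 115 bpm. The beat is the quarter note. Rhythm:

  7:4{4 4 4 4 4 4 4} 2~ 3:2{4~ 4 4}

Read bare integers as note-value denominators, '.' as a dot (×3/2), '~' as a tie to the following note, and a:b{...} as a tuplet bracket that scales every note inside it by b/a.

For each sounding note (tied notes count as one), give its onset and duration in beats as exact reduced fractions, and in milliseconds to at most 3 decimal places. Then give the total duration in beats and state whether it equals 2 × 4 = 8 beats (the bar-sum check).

1) 0.0ms=0b +298.137ms=4/7b
2) 298.137ms=4/7b +298.137ms=4/7b
3) 596.273ms=8/7b +298.137ms=4/7b
4) 894.41ms=12/7b +298.137ms=4/7b
5) 1192.547ms=16/7b +298.137ms=4/7b
6) 1490.683ms=20/7b +298.137ms=4/7b
7) 1788.82ms=24/7b +298.137ms=4/7b
8) 2086.957ms=4b +1739.13ms=10/3b
9) 3826.087ms=22/3b +347.826ms=2/3b
Σ=8b of 8 (115bpm 4/4) — PASS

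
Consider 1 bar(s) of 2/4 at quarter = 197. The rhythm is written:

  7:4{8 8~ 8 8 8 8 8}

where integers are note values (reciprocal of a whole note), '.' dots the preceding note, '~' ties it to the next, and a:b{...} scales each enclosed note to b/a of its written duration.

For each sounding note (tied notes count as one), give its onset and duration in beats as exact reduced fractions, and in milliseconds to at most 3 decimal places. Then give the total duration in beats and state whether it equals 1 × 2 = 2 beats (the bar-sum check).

1) 0.0ms=0b +87.02ms=2/7b
2) 87.02ms=2/7b +174.039ms=4/7b
3) 261.059ms=6/7b +87.02ms=2/7b
4) 348.078ms=8/7b +87.02ms=2/7b
5) 435.098ms=10/7b +87.02ms=2/7b
6) 522.117ms=12/7b +87.02ms=2/7b
Σ=2b of 2 (197bpm 2/4) — PASS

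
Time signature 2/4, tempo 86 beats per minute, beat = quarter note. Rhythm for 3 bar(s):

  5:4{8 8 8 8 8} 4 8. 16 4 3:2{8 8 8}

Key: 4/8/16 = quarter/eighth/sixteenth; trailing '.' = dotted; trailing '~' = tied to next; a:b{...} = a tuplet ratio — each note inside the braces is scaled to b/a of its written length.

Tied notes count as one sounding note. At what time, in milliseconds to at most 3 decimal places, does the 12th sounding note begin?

1. 0.0ms @ 0 + 279.07ms (2/5)
2. 279.07ms @ 2/5 + 279.07ms (2/5)
3. 558.14ms @ 4/5 + 279.07ms (2/5)
4. 837.209ms @ 6/5 + 279.07ms (2/5)
5. 1116.279ms @ 8/5 + 279.07ms (2/5)
6. 1395.349ms @ 2 + 697.674ms (1)
7. 2093.023ms @ 3 + 523.256ms (3/4)
8. 2616.279ms @ 15/4 + 174.419ms (1/4)
9. 2790.698ms @ 4 + 697.674ms (1)
10. 3488.372ms @ 5 + 232.558ms (1/3)
11. 3720.93ms @ 16/3 + 232.558ms (1/3)
12. 3953.488ms @ 17/3 + 232.558ms (1/3)

note 12 onset = 17/3b = 3953.488ms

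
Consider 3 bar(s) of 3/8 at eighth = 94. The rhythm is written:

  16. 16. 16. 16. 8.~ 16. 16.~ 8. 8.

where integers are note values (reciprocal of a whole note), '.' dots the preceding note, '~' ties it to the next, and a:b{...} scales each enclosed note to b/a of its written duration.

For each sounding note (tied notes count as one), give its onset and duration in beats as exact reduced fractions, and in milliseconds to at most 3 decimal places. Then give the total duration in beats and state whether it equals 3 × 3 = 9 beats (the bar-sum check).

1) 0.0ms=0b +478.723ms=3/4b
2) 478.723ms=3/4b +478.723ms=3/4b
3) 957.447ms=3/2b +478.723ms=3/4b
4) 1436.17ms=9/4b +478.723ms=3/4b
5) 1914.894ms=3b +1436.17ms=9/4b
6) 3351.064ms=21/4b +1436.17ms=9/4b
7) 4787.234ms=15/2b +957.447ms=3/2b
Σ=9b of 9 (94bpm 3/8) — PASS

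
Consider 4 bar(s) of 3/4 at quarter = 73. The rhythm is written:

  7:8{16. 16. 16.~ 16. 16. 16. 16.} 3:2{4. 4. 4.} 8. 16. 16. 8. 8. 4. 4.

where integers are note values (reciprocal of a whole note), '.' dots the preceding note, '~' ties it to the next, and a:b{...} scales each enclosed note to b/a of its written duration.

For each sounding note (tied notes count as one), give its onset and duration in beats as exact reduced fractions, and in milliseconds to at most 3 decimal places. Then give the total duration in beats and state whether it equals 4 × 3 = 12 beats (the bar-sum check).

1) 0.0ms=0b +352.25ms=3/7b
2) 352.25ms=3/7b +352.25ms=3/7b
3) 704.501ms=6/7b +704.501ms=6/7b
4) 1409.002ms=12/7b +352.25ms=3/7b
5) 1761.252ms=15/7b +352.25ms=3/7b
6) 2113.503ms=18/7b +352.25ms=3/7b
7) 2465.753ms=3b +821.918ms=1b
8) 3287.671ms=4b +821.918ms=1b
9) 4109.589ms=5b +821.918ms=1b
10) 4931.507ms=6b +616.438ms=3/4b
11) 5547.945ms=27/4b +308.219ms=3/8b
12) 5856.164ms=57/8b +308.219ms=3/8b
13) 6164.384ms=15/2b +616.438ms=3/4b
14) 6780.822ms=33/4b +616.438ms=3/4b
15) 7397.26ms=9b +1232.877ms=3/2b
16) 8630.137ms=21/2b +1232.877ms=3/2b
Σ=12b of 12 (73bpm 3/4) — PASS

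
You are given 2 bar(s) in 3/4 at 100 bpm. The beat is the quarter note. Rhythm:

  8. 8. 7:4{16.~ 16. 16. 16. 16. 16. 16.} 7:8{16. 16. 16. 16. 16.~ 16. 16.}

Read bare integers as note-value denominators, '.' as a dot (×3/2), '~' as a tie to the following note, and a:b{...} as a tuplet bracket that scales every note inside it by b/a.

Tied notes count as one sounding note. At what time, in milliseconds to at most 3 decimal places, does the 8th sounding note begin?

note 8 onset = 39/14b = 1671.429ms

1. 0.0ms @ 0 + 450.0ms (3/4)
2. 450.0ms @ 3/4 + 450.0ms (3/4)
3. 900.0ms @ 3/2 + 257.143ms (3/7)
4. 1157.143ms @ 27/14 + 128.571ms (3/14)
5. 1285.714ms @ 15/7 + 128.571ms (3/14)
6. 1414.286ms @ 33/14 + 128.571ms (3/14)
7. 1542.857ms @ 18/7 + 128.571ms (3/14)
8. 1671.429ms @ 39/14 + 128.571ms (3/14)
9. 1800.0ms @ 3 + 257.143ms (3/7)
10. 2057.143ms @ 24/7 + 257.143ms (3/7)
11. 2314.286ms @ 27/7 + 257.143ms (3/7)
12. 2571.429ms @ 30/7 + 257.143ms (3/7)
13. 2828.571ms @ 33/7 + 514.286ms (6/7)
14. 3342.857ms @ 39/7 + 257.143ms (3/7)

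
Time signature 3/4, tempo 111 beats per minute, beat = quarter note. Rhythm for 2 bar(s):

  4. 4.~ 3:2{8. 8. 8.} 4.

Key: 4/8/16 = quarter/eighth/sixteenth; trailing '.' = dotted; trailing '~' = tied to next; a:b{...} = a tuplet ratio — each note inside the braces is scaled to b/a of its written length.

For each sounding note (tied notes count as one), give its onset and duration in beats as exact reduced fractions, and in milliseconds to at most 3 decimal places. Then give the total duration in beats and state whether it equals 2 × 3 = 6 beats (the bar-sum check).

1) 0.0ms=0b +810.811ms=3/2b
2) 810.811ms=3/2b +1081.081ms=2b
3) 1891.892ms=7/2b +270.27ms=1/2b
4) 2162.162ms=4b +270.27ms=1/2b
5) 2432.432ms=9/2b +810.811ms=3/2b
Σ=6b of 6 (111bpm 3/4) — PASS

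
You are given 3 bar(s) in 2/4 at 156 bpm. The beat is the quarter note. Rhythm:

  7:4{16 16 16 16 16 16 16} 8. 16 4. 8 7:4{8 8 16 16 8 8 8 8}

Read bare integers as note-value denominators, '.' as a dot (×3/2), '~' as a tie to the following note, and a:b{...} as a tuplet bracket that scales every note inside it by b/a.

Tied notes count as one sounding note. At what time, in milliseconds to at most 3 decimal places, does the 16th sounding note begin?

note 16 onset = 34/7b = 1868.132ms

1. 0.0ms @ 0 + 54.945ms (1/7)
2. 54.945ms @ 1/7 + 54.945ms (1/7)
3. 109.89ms @ 2/7 + 54.945ms (1/7)
4. 164.835ms @ 3/7 + 54.945ms (1/7)
5. 219.78ms @ 4/7 + 54.945ms (1/7)
6. 274.725ms @ 5/7 + 54.945ms (1/7)
7. 329.67ms @ 6/7 + 54.945ms (1/7)
8. 384.615ms @ 1 + 288.462ms (3/4)
9. 673.077ms @ 7/4 + 96.154ms (1/4)
10. 769.231ms @ 2 + 576.923ms (3/2)
11. 1346.154ms @ 7/2 + 192.308ms (1/2)
12. 1538.462ms @ 4 + 109.89ms (2/7)
13. 1648.352ms @ 30/7 + 109.89ms (2/7)
14. 1758.242ms @ 32/7 + 54.945ms (1/7)
15. 1813.187ms @ 33/7 + 54.945ms (1/7)
16. 1868.132ms @ 34/7 + 109.89ms (2/7)
17. 1978.022ms @ 36/7 + 109.89ms (2/7)
18. 2087.912ms @ 38/7 + 109.89ms (2/7)
19. 2197.802ms @ 40/7 + 109.89ms (2/7)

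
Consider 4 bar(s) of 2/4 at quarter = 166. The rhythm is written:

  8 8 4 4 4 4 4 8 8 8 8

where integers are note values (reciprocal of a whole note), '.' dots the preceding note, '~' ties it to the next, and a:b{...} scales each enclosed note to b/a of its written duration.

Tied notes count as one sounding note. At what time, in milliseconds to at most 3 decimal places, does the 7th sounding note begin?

1. 0.0ms @ 0 + 180.723ms (1/2)
2. 180.723ms @ 1/2 + 180.723ms (1/2)
3. 361.446ms @ 1 + 361.446ms (1)
4. 722.892ms @ 2 + 361.446ms (1)
5. 1084.337ms @ 3 + 361.446ms (1)
6. 1445.783ms @ 4 + 361.446ms (1)
7. 1807.229ms @ 5 + 361.446ms (1)
8. 2168.675ms @ 6 + 180.723ms (1/2)
9. 2349.398ms @ 13/2 + 180.723ms (1/2)
10. 2530.12ms @ 7 + 180.723ms (1/2)
11. 2710.843ms @ 15/2 + 180.723ms (1/2)

note 7 onset = 5b = 1807.229ms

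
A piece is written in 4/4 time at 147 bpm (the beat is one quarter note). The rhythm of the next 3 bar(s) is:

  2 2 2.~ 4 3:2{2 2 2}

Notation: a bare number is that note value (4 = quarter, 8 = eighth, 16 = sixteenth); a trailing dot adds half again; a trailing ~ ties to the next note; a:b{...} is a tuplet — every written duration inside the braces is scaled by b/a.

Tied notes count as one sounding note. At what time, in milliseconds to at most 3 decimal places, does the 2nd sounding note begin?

note 2 onset = 2b = 816.327ms

1. 0.0ms @ 0 + 816.327ms (2)
2. 816.327ms @ 2 + 816.327ms (2)
3. 1632.653ms @ 4 + 1632.653ms (4)
4. 3265.306ms @ 8 + 544.218ms (4/3)
5. 3809.524ms @ 28/3 + 544.218ms (4/3)
6. 4353.741ms @ 32/3 + 544.218ms (4/3)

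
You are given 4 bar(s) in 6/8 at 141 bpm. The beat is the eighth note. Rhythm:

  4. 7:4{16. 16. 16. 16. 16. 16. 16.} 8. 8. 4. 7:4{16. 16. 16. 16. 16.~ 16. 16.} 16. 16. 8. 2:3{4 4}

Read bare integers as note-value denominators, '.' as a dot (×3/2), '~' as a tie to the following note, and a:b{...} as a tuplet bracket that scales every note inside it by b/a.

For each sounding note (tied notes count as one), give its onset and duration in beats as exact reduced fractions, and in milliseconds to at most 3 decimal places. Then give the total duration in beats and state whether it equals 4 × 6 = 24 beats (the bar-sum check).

1) 0.0ms=0b +1276.596ms=3b
2) 1276.596ms=3b +182.371ms=3/7b
3) 1458.967ms=24/7b +182.371ms=3/7b
4) 1641.337ms=27/7b +182.371ms=3/7b
5) 1823.708ms=30/7b +182.371ms=3/7b
6) 2006.079ms=33/7b +182.371ms=3/7b
7) 2188.45ms=36/7b +182.371ms=3/7b
8) 2370.821ms=39/7b +182.371ms=3/7b
9) 2553.191ms=6b +638.298ms=3/2b
10) 3191.489ms=15/2b +638.298ms=3/2b
11) 3829.787ms=9b +1276.596ms=3b
12) 5106.383ms=12b +182.371ms=3/7b
13) 5288.754ms=87/7b +182.371ms=3/7b
14) 5471.125ms=90/7b +182.371ms=3/7b
15) 5653.495ms=93/7b +182.371ms=3/7b
16) 5835.866ms=96/7b +364.742ms=6/7b
17) 6200.608ms=102/7b +182.371ms=3/7b
18) 6382.979ms=15b +319.149ms=3/4b
19) 6702.128ms=63/4b +319.149ms=3/4b
20) 7021.277ms=33/2b +638.298ms=3/2b
21) 7659.574ms=18b +1276.596ms=3b
22) 8936.17ms=21b +1276.596ms=3b
Σ=24b of 24 (141bpm 6/8) — PASS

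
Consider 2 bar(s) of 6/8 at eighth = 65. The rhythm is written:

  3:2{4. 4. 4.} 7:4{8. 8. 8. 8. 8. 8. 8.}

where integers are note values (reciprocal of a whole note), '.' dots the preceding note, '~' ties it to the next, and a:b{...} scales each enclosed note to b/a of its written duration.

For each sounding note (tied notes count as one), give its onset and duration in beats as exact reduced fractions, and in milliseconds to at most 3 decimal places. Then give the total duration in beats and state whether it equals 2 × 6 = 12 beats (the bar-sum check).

1) 0.0ms=0b +1846.154ms=2b
2) 1846.154ms=2b +1846.154ms=2b
3) 3692.308ms=4b +1846.154ms=2b
4) 5538.462ms=6b +791.209ms=6/7b
5) 6329.67ms=48/7b +791.209ms=6/7b
6) 7120.879ms=54/7b +791.209ms=6/7b
7) 7912.088ms=60/7b +791.209ms=6/7b
8) 8703.297ms=66/7b +791.209ms=6/7b
9) 9494.505ms=72/7b +791.209ms=6/7b
10) 10285.714ms=78/7b +791.209ms=6/7b
Σ=12b of 12 (65bpm 6/8) — PASS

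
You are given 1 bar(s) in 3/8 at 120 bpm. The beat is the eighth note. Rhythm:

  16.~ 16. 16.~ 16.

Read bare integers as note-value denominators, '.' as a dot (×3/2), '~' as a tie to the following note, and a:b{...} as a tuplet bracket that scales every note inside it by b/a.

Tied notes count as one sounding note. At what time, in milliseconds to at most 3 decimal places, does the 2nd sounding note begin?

1. 0.0ms @ 0 + 750.0ms (3/2)
2. 750.0ms @ 3/2 + 750.0ms (3/2)

note 2 onset = 3/2b = 750.0ms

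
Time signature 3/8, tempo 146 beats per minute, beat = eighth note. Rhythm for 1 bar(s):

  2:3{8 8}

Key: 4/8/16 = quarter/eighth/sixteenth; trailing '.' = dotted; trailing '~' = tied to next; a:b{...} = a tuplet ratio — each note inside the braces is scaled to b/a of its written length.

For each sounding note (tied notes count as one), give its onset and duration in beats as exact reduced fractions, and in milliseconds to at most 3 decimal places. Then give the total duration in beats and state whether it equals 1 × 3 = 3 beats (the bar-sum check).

1) 0.0ms=0b +616.438ms=3/2b
2) 616.438ms=3/2b +616.438ms=3/2b
Σ=3b of 3 (146bpm 3/8) — PASS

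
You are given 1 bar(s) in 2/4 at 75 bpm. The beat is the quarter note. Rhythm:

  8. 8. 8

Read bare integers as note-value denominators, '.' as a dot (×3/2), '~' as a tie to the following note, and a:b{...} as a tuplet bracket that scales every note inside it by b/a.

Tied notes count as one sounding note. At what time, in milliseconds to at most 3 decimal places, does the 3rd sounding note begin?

1. 0.0ms @ 0 + 600.0ms (3/4)
2. 600.0ms @ 3/4 + 600.0ms (3/4)
3. 1200.0ms @ 3/2 + 400.0ms (1/2)

note 3 onset = 3/2b = 1200.0ms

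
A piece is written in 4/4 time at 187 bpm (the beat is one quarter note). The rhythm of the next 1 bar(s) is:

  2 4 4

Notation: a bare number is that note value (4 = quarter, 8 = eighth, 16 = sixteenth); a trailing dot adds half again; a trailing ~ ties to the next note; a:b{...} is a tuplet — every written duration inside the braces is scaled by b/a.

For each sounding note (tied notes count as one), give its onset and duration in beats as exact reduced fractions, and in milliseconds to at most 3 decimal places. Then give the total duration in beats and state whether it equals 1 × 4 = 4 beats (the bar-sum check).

1) 0.0ms=0b +641.711ms=2b
2) 641.711ms=2b +320.856ms=1b
3) 962.567ms=3b +320.856ms=1b
Σ=4b of 4 (187bpm 4/4) — PASS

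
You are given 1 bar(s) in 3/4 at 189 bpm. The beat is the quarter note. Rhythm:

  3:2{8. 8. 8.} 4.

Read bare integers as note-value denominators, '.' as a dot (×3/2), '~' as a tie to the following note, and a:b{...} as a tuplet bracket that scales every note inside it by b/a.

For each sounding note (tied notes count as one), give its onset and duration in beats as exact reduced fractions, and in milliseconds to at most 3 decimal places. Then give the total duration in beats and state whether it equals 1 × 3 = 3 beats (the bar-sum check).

1) 0.0ms=0b +158.73ms=1/2b
2) 158.73ms=1/2b +158.73ms=1/2b
3) 317.46ms=1b +158.73ms=1/2b
4) 476.19ms=3/2b +476.19ms=3/2b
Σ=3b of 3 (189bpm 3/4) — PASS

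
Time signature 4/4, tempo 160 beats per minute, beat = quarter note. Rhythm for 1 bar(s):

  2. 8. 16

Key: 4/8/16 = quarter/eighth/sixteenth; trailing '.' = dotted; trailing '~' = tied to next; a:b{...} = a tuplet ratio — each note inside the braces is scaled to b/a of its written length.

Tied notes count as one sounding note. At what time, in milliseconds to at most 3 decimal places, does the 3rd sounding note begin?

note 3 onset = 15/4b = 1406.25ms

1. 0.0ms @ 0 + 1125.0ms (3)
2. 1125.0ms @ 3 + 281.25ms (3/4)
3. 1406.25ms @ 15/4 + 93.75ms (1/4)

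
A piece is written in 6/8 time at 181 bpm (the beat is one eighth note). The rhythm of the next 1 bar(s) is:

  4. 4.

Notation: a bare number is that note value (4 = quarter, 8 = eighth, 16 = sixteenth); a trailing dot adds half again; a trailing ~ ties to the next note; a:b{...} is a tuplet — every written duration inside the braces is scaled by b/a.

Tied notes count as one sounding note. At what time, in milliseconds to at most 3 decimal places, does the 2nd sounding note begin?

1. 0.0ms @ 0 + 994.475ms (3)
2. 994.475ms @ 3 + 994.475ms (3)

note 2 onset = 3b = 994.475ms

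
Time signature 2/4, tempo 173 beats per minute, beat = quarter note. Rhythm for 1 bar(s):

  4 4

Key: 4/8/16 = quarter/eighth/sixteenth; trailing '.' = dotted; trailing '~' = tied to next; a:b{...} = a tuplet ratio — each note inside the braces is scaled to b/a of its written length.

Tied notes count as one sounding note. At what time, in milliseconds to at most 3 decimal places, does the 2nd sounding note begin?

1. 0.0ms @ 0 + 346.821ms (1)
2. 346.821ms @ 1 + 346.821ms (1)

note 2 onset = 1b = 346.821ms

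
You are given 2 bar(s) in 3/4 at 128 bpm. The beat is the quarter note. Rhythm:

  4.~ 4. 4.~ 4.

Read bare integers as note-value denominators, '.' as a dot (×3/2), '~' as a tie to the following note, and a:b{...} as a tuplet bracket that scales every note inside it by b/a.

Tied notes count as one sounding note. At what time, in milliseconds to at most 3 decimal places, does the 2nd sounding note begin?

note 2 onset = 3b = 1406.25ms

1. 0.0ms @ 0 + 1406.25ms (3)
2. 1406.25ms @ 3 + 1406.25ms (3)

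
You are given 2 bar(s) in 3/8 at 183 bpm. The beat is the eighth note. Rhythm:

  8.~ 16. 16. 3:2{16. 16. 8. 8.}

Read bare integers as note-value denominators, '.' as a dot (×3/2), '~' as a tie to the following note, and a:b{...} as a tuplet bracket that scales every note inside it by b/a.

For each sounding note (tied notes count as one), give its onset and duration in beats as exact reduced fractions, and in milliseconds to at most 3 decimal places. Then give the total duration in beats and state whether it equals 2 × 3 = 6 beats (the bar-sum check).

1) 0.0ms=0b +737.705ms=9/4b
2) 737.705ms=9/4b +245.902ms=3/4b
3) 983.607ms=3b +163.934ms=1/2b
4) 1147.541ms=7/2b +163.934ms=1/2b
5) 1311.475ms=4b +327.869ms=1b
6) 1639.344ms=5b +327.869ms=1b
Σ=6b of 6 (183bpm 3/8) — PASS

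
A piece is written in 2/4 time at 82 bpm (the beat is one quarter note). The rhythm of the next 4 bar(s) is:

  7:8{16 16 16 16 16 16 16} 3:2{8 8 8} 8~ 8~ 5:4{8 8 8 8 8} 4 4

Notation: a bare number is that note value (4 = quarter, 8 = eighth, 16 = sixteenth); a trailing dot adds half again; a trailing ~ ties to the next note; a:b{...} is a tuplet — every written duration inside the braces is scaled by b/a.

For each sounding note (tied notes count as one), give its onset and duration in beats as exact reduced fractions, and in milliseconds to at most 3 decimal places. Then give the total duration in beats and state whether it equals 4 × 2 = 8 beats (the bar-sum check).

1) 0.0ms=0b +209.059ms=2/7b
2) 209.059ms=2/7b +209.059ms=2/7b
3) 418.118ms=4/7b +209.059ms=2/7b
4) 627.178ms=6/7b +209.059ms=2/7b
5) 836.237ms=8/7b +209.059ms=2/7b
6) 1045.296ms=10/7b +209.059ms=2/7b
7) 1254.355ms=12/7b +209.059ms=2/7b
8) 1463.415ms=2b +243.902ms=1/3b
9) 1707.317ms=7/3b +243.902ms=1/3b
10) 1951.22ms=8/3b +243.902ms=1/3b
11) 2195.122ms=3b +1024.39ms=7/5b
12) 3219.512ms=22/5b +292.683ms=2/5b
13) 3512.195ms=24/5b +292.683ms=2/5b
14) 3804.878ms=26/5b +292.683ms=2/5b
15) 4097.561ms=28/5b +292.683ms=2/5b
16) 4390.244ms=6b +731.707ms=1b
17) 5121.951ms=7b +731.707ms=1b
Σ=8b of 8 (82bpm 2/4) — PASS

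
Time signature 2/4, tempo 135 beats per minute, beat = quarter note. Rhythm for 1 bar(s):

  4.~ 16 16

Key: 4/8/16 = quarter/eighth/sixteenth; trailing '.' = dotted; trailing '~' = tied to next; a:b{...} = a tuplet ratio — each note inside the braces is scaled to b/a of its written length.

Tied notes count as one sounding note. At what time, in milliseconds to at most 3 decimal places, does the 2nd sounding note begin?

1. 0.0ms @ 0 + 777.778ms (7/4)
2. 777.778ms @ 7/4 + 111.111ms (1/4)

note 2 onset = 7/4b = 777.778ms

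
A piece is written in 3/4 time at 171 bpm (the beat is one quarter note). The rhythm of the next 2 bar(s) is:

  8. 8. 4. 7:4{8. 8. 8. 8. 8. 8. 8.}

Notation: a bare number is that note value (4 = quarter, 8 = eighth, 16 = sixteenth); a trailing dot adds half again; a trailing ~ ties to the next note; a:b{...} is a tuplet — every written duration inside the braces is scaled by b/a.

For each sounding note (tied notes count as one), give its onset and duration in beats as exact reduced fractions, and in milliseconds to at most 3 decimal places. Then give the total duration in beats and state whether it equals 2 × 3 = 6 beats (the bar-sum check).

1) 0.0ms=0b +263.158ms=3/4b
2) 263.158ms=3/4b +263.158ms=3/4b
3) 526.316ms=3/2b +526.316ms=3/2b
4) 1052.632ms=3b +150.376ms=3/7b
5) 1203.008ms=24/7b +150.376ms=3/7b
6) 1353.383ms=27/7b +150.376ms=3/7b
7) 1503.759ms=30/7b +150.376ms=3/7b
8) 1654.135ms=33/7b +150.376ms=3/7b
9) 1804.511ms=36/7b +150.376ms=3/7b
10) 1954.887ms=39/7b +150.376ms=3/7b
Σ=6b of 6 (171bpm 3/4) — PASS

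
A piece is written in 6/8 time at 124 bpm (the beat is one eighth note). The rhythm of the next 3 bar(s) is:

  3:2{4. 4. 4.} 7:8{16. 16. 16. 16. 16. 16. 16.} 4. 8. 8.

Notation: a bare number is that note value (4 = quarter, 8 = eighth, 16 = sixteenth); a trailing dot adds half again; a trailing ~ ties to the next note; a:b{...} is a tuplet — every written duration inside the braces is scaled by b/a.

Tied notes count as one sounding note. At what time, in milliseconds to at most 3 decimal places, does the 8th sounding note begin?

1. 0.0ms @ 0 + 967.742ms (2)
2. 967.742ms @ 2 + 967.742ms (2)
3. 1935.484ms @ 4 + 967.742ms (2)
4. 2903.226ms @ 6 + 414.747ms (6/7)
5. 3317.972ms @ 48/7 + 414.747ms (6/7)
6. 3732.719ms @ 54/7 + 414.747ms (6/7)
7. 4147.465ms @ 60/7 + 414.747ms (6/7)
8. 4562.212ms @ 66/7 + 414.747ms (6/7)
9. 4976.959ms @ 72/7 + 414.747ms (6/7)
10. 5391.705ms @ 78/7 + 414.747ms (6/7)
11. 5806.452ms @ 12 + 1451.613ms (3)
12. 7258.065ms @ 15 + 725.806ms (3/2)
13. 7983.871ms @ 33/2 + 725.806ms (3/2)

note 8 onset = 66/7b = 4562.212ms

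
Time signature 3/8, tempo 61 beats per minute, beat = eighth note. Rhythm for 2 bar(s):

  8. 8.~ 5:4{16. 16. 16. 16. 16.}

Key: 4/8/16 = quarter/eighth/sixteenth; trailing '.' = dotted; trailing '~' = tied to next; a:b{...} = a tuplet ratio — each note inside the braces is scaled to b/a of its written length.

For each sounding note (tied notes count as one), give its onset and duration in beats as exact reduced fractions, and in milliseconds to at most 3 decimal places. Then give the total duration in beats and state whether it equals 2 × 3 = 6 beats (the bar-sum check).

1) 0.0ms=0b +1475.41ms=3/2b
2) 1475.41ms=3/2b +2065.574ms=21/10b
3) 3540.984ms=18/5b +590.164ms=3/5b
4) 4131.148ms=21/5b +590.164ms=3/5b
5) 4721.311ms=24/5b +590.164ms=3/5b
6) 5311.475ms=27/5b +590.164ms=3/5b
Σ=6b of 6 (61bpm 3/8) — PASS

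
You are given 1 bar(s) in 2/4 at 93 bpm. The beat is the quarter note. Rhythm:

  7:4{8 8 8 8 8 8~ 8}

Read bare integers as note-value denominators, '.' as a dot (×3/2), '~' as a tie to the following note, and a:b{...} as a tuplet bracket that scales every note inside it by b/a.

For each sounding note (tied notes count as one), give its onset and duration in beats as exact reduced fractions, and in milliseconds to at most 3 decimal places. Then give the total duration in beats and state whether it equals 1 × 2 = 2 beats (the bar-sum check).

1) 0.0ms=0b +184.332ms=2/7b
2) 184.332ms=2/7b +184.332ms=2/7b
3) 368.664ms=4/7b +184.332ms=2/7b
4) 552.995ms=6/7b +184.332ms=2/7b
5) 737.327ms=8/7b +184.332ms=2/7b
6) 921.659ms=10/7b +368.664ms=4/7b
Σ=2b of 2 (93bpm 2/4) — PASS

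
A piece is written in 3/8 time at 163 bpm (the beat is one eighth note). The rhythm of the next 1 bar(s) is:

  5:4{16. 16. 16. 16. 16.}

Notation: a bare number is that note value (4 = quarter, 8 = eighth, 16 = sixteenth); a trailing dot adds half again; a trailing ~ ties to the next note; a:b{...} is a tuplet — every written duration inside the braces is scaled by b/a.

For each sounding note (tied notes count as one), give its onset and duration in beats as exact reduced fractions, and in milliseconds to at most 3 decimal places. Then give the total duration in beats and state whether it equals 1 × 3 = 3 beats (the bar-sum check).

1) 0.0ms=0b +220.859ms=3/5b
2) 220.859ms=3/5b +220.859ms=3/5b
3) 441.718ms=6/5b +220.859ms=3/5b
4) 662.577ms=9/5b +220.859ms=3/5b
5) 883.436ms=12/5b +220.859ms=3/5b
Σ=3b of 3 (163bpm 3/8) — PASS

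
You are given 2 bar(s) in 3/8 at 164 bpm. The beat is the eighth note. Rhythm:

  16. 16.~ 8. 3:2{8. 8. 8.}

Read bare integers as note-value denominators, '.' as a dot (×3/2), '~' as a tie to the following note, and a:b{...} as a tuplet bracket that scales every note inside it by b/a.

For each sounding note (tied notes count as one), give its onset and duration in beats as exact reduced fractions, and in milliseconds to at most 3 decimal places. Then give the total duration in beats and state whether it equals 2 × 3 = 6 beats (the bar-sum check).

1) 0.0ms=0b +274.39ms=3/4b
2) 274.39ms=3/4b +823.171ms=9/4b
3) 1097.561ms=3b +365.854ms=1b
4) 1463.415ms=4b +365.854ms=1b
5) 1829.268ms=5b +365.854ms=1b
Σ=6b of 6 (164bpm 3/8) — PASS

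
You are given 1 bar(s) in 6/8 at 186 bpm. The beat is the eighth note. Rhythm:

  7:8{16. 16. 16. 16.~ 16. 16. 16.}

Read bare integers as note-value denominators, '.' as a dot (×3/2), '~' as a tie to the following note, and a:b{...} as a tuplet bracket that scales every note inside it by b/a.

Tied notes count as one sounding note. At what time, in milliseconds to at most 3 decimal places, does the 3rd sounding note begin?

note 3 onset = 12/7b = 552.995ms

1. 0.0ms @ 0 + 276.498ms (6/7)
2. 276.498ms @ 6/7 + 276.498ms (6/7)
3. 552.995ms @ 12/7 + 276.498ms (6/7)
4. 829.493ms @ 18/7 + 552.995ms (12/7)
5. 1382.488ms @ 30/7 + 276.498ms (6/7)
6. 1658.986ms @ 36/7 + 276.498ms (6/7)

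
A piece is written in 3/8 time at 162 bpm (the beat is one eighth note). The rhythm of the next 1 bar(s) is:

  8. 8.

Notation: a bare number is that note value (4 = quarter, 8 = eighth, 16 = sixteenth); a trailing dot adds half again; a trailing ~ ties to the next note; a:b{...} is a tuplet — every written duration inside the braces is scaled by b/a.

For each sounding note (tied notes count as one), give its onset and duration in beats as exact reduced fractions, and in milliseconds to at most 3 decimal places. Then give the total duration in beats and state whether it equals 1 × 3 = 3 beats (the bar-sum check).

1) 0.0ms=0b +555.556ms=3/2b
2) 555.556ms=3/2b +555.556ms=3/2b
Σ=3b of 3 (162bpm 3/8) — PASS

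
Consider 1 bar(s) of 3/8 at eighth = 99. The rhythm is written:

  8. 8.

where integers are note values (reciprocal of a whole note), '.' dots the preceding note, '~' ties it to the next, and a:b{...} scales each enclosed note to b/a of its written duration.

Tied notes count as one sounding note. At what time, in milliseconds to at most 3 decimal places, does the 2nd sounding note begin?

note 2 onset = 3/2b = 909.091ms

1. 0.0ms @ 0 + 909.091ms (3/2)
2. 909.091ms @ 3/2 + 909.091ms (3/2)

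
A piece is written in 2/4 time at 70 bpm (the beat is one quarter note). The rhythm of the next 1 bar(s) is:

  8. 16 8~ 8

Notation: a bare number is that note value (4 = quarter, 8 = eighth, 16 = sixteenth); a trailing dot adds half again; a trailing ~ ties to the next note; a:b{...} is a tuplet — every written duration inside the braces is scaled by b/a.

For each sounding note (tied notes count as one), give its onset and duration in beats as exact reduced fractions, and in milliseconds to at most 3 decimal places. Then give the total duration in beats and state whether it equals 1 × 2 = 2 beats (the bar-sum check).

1) 0.0ms=0b +642.857ms=3/4b
2) 642.857ms=3/4b +214.286ms=1/4b
3) 857.143ms=1b +857.143ms=1b
Σ=2b of 2 (70bpm 2/4) — PASS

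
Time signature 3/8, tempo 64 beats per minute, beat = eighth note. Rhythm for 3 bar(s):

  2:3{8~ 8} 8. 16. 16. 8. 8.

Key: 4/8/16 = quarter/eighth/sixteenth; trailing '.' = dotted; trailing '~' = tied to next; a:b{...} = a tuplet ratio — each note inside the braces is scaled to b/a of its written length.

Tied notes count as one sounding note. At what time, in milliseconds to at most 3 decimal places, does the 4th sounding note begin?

1. 0.0ms @ 0 + 2812.5ms (3)
2. 2812.5ms @ 3 + 1406.25ms (3/2)
3. 4218.75ms @ 9/2 + 703.125ms (3/4)
4. 4921.875ms @ 21/4 + 703.125ms (3/4)
5. 5625.0ms @ 6 + 1406.25ms (3/2)
6. 7031.25ms @ 15/2 + 1406.25ms (3/2)

note 4 onset = 21/4b = 4921.875ms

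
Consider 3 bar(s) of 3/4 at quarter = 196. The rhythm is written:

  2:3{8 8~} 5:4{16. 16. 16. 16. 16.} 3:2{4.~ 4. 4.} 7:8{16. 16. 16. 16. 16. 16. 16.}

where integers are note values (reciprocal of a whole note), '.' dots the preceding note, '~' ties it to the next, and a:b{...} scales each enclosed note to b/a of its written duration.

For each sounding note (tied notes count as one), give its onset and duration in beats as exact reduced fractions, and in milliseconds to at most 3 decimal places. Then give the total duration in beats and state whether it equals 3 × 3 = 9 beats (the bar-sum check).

1) 0.0ms=0b +229.592ms=3/4b
2) 229.592ms=3/4b +321.429ms=21/20b
3) 551.02ms=9/5b +91.837ms=3/10b
4) 642.857ms=21/10b +91.837ms=3/10b
5) 734.694ms=12/5b +91.837ms=3/10b
6) 826.531ms=27/10b +91.837ms=3/10b
7) 918.367ms=3b +612.245ms=2b
8) 1530.612ms=5b +306.122ms=1b
9) 1836.735ms=6b +131.195ms=3/7b
10) 1967.93ms=45/7b +131.195ms=3/7b
11) 2099.125ms=48/7b +131.195ms=3/7b
12) 2230.321ms=51/7b +131.195ms=3/7b
13) 2361.516ms=54/7b +131.195ms=3/7b
14) 2492.711ms=57/7b +131.195ms=3/7b
15) 2623.907ms=60/7b +131.195ms=3/7b
Σ=9b of 9 (196bpm 3/4) — PASS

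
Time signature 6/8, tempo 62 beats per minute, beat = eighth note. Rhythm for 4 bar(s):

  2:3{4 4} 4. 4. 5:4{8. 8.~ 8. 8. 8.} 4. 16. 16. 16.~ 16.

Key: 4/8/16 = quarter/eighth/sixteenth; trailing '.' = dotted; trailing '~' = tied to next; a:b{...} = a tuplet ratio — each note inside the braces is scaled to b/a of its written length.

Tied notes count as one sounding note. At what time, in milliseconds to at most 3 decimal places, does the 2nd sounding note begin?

1. 0.0ms @ 0 + 2903.226ms (3)
2. 2903.226ms @ 3 + 2903.226ms (3)
3. 5806.452ms @ 6 + 2903.226ms (3)
4. 8709.677ms @ 9 + 2903.226ms (3)
5. 11612.903ms @ 12 + 1161.29ms (6/5)
6. 12774.194ms @ 66/5 + 2322.581ms (12/5)
7. 15096.774ms @ 78/5 + 1161.29ms (6/5)
8. 16258.065ms @ 84/5 + 1161.29ms (6/5)
9. 17419.355ms @ 18 + 2903.226ms (3)
10. 20322.581ms @ 21 + 725.806ms (3/4)
11. 21048.387ms @ 87/4 + 725.806ms (3/4)
12. 21774.194ms @ 45/2 + 1451.613ms (3/2)

note 2 onset = 3b = 2903.226ms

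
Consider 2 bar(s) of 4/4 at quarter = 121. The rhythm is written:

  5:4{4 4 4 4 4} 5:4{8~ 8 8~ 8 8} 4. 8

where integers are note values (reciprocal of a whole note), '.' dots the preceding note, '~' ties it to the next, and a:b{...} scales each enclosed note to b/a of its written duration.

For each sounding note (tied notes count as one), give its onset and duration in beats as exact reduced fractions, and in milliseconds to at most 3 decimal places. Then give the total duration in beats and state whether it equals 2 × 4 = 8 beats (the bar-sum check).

1) 0.0ms=0b +396.694ms=4/5b
2) 396.694ms=4/5b +396.694ms=4/5b
3) 793.388ms=8/5b +396.694ms=4/5b
4) 1190.083ms=12/5b +396.694ms=4/5b
5) 1586.777ms=16/5b +396.694ms=4/5b
6) 1983.471ms=4b +396.694ms=4/5b
7) 2380.165ms=24/5b +396.694ms=4/5b
8) 2776.86ms=28/5b +198.347ms=2/5b
9) 2975.207ms=6b +743.802ms=3/2b
10) 3719.008ms=15/2b +247.934ms=1/2b
Σ=8b of 8 (121bpm 4/4) — PASS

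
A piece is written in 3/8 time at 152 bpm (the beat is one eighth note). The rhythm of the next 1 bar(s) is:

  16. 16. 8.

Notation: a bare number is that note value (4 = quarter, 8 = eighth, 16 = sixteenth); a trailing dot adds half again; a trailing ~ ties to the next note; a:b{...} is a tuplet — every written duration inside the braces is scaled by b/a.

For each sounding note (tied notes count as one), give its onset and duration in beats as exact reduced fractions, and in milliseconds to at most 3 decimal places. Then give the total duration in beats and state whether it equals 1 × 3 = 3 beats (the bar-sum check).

1) 0.0ms=0b +296.053ms=3/4b
2) 296.053ms=3/4b +296.053ms=3/4b
3) 592.105ms=3/2b +592.105ms=3/2b
Σ=3b of 3 (152bpm 3/8) — PASS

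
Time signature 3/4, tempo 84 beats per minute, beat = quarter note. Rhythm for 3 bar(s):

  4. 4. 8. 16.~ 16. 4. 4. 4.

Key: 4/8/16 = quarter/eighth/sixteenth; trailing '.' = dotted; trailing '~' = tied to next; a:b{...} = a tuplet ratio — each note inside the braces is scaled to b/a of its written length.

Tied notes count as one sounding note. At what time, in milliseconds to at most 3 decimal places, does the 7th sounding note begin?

note 7 onset = 15/2b = 5357.143ms

1. 0.0ms @ 0 + 1071.429ms (3/2)
2. 1071.429ms @ 3/2 + 1071.429ms (3/2)
3. 2142.857ms @ 3 + 535.714ms (3/4)
4. 2678.571ms @ 15/4 + 535.714ms (3/4)
5. 3214.286ms @ 9/2 + 1071.429ms (3/2)
6. 4285.714ms @ 6 + 1071.429ms (3/2)
7. 5357.143ms @ 15/2 + 1071.429ms (3/2)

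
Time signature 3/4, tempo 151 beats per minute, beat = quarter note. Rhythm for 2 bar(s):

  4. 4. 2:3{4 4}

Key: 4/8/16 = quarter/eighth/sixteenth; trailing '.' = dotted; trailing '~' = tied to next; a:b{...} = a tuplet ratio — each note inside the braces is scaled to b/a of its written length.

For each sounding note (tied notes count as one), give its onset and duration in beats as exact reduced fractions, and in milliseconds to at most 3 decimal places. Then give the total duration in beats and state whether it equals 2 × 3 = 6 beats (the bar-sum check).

1) 0.0ms=0b +596.026ms=3/2b
2) 596.026ms=3/2b +596.026ms=3/2b
3) 1192.053ms=3b +596.026ms=3/2b
4) 1788.079ms=9/2b +596.026ms=3/2b
Σ=6b of 6 (151bpm 3/4) — PASS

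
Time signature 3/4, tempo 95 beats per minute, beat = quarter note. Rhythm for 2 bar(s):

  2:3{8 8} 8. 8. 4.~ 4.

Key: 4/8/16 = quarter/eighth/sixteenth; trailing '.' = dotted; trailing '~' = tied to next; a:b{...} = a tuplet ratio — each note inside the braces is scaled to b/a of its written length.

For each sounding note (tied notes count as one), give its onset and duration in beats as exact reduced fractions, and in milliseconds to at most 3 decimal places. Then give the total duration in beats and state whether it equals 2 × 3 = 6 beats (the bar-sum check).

1) 0.0ms=0b +473.684ms=3/4b
2) 473.684ms=3/4b +473.684ms=3/4b
3) 947.368ms=3/2b +473.684ms=3/4b
4) 1421.053ms=9/4b +473.684ms=3/4b
5) 1894.737ms=3b +1894.737ms=3b
Σ=6b of 6 (95bpm 3/4) — PASS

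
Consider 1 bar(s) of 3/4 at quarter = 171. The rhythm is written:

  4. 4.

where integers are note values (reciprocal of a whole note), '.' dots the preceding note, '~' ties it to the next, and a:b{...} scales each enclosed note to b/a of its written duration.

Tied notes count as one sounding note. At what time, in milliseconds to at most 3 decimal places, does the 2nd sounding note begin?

note 2 onset = 3/2b = 526.316ms

1. 0.0ms @ 0 + 526.316ms (3/2)
2. 526.316ms @ 3/2 + 526.316ms (3/2)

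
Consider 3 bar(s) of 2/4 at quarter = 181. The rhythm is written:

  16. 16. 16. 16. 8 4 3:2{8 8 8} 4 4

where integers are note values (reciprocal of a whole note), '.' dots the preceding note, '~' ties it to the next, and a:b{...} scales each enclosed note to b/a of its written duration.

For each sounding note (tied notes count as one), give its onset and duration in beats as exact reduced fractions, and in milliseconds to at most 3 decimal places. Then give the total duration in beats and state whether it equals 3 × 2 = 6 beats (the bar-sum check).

1) 0.0ms=0b +124.309ms=3/8b
2) 124.309ms=3/8b +124.309ms=3/8b
3) 248.619ms=3/4b +124.309ms=3/8b
4) 372.928ms=9/8b +124.309ms=3/8b
5) 497.238ms=3/2b +165.746ms=1/2b
6) 662.983ms=2b +331.492ms=1b
7) 994.475ms=3b +110.497ms=1/3b
8) 1104.972ms=10/3b +110.497ms=1/3b
9) 1215.47ms=11/3b +110.497ms=1/3b
10) 1325.967ms=4b +331.492ms=1b
11) 1657.459ms=5b +331.492ms=1b
Σ=6b of 6 (181bpm 2/4) — PASS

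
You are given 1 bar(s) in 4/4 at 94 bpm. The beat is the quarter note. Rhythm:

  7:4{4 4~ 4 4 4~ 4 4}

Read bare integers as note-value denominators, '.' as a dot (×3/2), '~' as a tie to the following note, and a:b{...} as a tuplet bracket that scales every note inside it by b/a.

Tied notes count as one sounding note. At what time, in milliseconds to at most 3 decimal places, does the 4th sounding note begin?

1. 0.0ms @ 0 + 364.742ms (4/7)
2. 364.742ms @ 4/7 + 729.483ms (8/7)
3. 1094.225ms @ 12/7 + 364.742ms (4/7)
4. 1458.967ms @ 16/7 + 729.483ms (8/7)
5. 2188.45ms @ 24/7 + 364.742ms (4/7)

note 4 onset = 16/7b = 1458.967ms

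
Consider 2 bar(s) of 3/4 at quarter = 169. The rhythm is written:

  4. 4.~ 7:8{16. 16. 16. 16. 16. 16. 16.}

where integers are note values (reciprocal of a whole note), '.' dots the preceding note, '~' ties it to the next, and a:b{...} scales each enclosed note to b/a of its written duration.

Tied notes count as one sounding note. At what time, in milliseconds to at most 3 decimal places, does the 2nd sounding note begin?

note 2 onset = 3/2b = 532.544ms

1. 0.0ms @ 0 + 532.544ms (3/2)
2. 532.544ms @ 3/2 + 684.7ms (27/14)
3. 1217.244ms @ 24/7 + 152.156ms (3/7)
4. 1369.4ms @ 27/7 + 152.156ms (3/7)
5. 1521.555ms @ 30/7 + 152.156ms (3/7)
6. 1673.711ms @ 33/7 + 152.156ms (3/7)
7. 1825.866ms @ 36/7 + 152.156ms (3/7)
8. 1978.022ms @ 39/7 + 152.156ms (3/7)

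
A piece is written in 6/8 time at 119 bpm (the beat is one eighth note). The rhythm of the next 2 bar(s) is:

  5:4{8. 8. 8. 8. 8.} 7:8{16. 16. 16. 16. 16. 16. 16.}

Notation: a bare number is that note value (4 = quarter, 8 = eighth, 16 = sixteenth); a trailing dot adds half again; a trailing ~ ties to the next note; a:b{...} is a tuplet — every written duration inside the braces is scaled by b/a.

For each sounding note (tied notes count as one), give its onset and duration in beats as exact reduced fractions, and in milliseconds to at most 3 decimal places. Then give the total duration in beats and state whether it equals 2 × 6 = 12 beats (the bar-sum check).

1) 0.0ms=0b +605.042ms=6/5b
2) 605.042ms=6/5b +605.042ms=6/5b
3) 1210.084ms=12/5b +605.042ms=6/5b
4) 1815.126ms=18/5b +605.042ms=6/5b
5) 2420.168ms=24/5b +605.042ms=6/5b
6) 3025.21ms=6b +432.173ms=6/7b
7) 3457.383ms=48/7b +432.173ms=6/7b
8) 3889.556ms=54/7b +432.173ms=6/7b
9) 4321.729ms=60/7b +432.173ms=6/7b
10) 4753.902ms=66/7b +432.173ms=6/7b
11) 5186.074ms=72/7b +432.173ms=6/7b
12) 5618.247ms=78/7b +432.173ms=6/7b
Σ=12b of 12 (119bpm 6/8) — PASS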